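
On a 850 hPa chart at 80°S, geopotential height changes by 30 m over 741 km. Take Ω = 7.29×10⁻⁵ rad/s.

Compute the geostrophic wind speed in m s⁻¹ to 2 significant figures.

Coriolis parameter at 80°S:
f = 2Ω sin φ = 2 × 7.29×10⁻⁵ × sin 80° = 1.44×10⁻⁴ s⁻¹
Height gradient: |∂Z/∂n| = 30 m / 741000 m = 4.05×10⁻⁵
On a pressure surface, geostrophic balance gives V_g = (g/f)|∂Z/∂n|:
V_g = 9.81 × 4.05×10⁻⁵ / 1.44×10⁻⁴ = 2.77 m/s

2.8 m s⁻¹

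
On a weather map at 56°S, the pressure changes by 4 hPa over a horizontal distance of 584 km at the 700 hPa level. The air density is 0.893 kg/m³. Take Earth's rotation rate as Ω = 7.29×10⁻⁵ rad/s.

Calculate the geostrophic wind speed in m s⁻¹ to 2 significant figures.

Coriolis parameter at 56°S:
f = 2Ω sin φ = 2 × 7.29×10⁻⁵ × sin 56° = 1.21×10⁻⁴ s⁻¹
Pressure gradient: |∂P/∂n| = 400 Pa / 584000 m = 6.85×10⁻⁴ Pa/m
Geostrophic balance (pressure-gradient force = Coriolis force):
V_g = (1/(fρ)) |∂P/∂n| = 6.85×10⁻⁴ / (1.21×10⁻⁴ × 0.893) = 6.35 m/s

6.3 m s⁻¹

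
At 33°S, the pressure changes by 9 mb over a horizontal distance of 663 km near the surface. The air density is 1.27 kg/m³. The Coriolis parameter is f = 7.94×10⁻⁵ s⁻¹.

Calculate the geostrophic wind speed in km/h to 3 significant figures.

Pressure gradient: |∂P/∂n| = 900 Pa / 663000 m = 1.36×10⁻³ Pa/m
Geostrophic balance (pressure-gradient force = Coriolis force):
V_g = (1/(fρ)) |∂P/∂n| = 1.36×10⁻³ / (7.94×10⁻⁵ × 1.27) = 13.5 m/s
Converting: 13.5 m/s × 3.6 = 48.5 km/h

48.5 km/h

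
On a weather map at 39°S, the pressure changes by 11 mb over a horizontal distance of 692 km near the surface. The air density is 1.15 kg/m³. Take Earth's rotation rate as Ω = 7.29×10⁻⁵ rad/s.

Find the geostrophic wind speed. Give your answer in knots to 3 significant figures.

29.3 knots

Coriolis parameter at 39°S:
f = 2Ω sin φ = 2 × 7.29×10⁻⁵ × sin 39° = 9.18×10⁻⁵ s⁻¹
Pressure gradient: |∂P/∂n| = 1100 Pa / 692000 m = 1.59×10⁻³ Pa/m
Geostrophic balance (pressure-gradient force = Coriolis force):
V_g = (1/(fρ)) |∂P/∂n| = 1.59×10⁻³ / (9.18×10⁻⁵ × 1.15) = 15.1 m/s
Converting: 15.1 m/s × 1.944 = 29.3 knots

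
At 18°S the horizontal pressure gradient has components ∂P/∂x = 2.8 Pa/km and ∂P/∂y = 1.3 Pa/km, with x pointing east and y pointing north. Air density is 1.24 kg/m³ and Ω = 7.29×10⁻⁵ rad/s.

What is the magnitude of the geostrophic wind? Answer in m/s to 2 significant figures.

Coriolis parameter at 18°S:
f = 2Ω sin φ = 2 × 7.29×10⁻⁵ × sin 18° = 4.51×10⁻⁵ s⁻¹
In the Southern Hemisphere f is negative: f = −4.51×10⁻⁵ s⁻¹.
Component geostrophic relations (x east, y north):
u_g = −(1/(fρ)) ∂P/∂y,  v_g = (1/(fρ)) ∂P/∂x
u_g = −(1.3×10⁻³)/(−4.51×10⁻⁵ × 1.24) = 23.3 m/s;  v_g = (2.8×10⁻³)/(−4.51×10⁻⁵ × 1.24) = −50.1 m/s
|V_g| = √(u_g² + v_g²) = 55.3 m/s

55 m/s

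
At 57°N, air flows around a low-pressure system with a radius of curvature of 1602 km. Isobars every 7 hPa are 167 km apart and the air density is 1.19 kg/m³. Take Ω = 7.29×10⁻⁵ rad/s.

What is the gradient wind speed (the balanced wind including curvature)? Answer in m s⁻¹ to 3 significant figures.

Coriolis parameter at 57°N:
f = 2Ω sin φ = 2 × 7.29×10⁻⁵ × sin 57° = 1.22×10⁻⁴ s⁻¹
Pressure gradient: |∂P/∂n| = 700 Pa / 167000 m = 4.19×10⁻³ Pa/m
Geostrophic speed: V_g = |∂P/∂n|/(fρ) = 4.19×10⁻³/(1.22×10⁻⁴ × 1.19) = 28.8 m/s
Around a low, centrifugal force acts outward with Coriolis, so pressure-gradient force balances both:
(1/ρ)|∂P/∂n| = fV + V²/R  →  V² + fR·V − fR·V_g = 0
With fR = 1.22×10⁻⁴ × 1602×10³ m = 196 m/s:
V = [−fR + √((fR)² + 4 fR V_g)]/2 = [−196 + √(196² + 4×196×28.8)]/2 = 25.5 m/s
Subgeostrophic (V < V_g = 28.8 m/s), as expected around a low.

25.5 m s⁻¹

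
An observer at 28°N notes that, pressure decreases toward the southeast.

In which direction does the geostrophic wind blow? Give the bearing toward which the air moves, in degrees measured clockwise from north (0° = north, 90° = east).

225°

The pressure-gradient force points toward the southeast (bearing 135°).
Geostrophic balance: in the Northern Hemisphere the Coriolis force deflects motion to the right, so the geostrophic wind blows 90° to the right of the pressure-gradient force (low pressure on the left).
Rotating 135° by 90° clockwise gives 225° — the wind blows toward the southwest.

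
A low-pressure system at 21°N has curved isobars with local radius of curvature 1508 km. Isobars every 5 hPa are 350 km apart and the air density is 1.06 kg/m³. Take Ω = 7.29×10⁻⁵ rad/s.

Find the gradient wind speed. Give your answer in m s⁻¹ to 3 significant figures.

Coriolis parameter at 21°N:
f = 2Ω sin φ = 2 × 7.29×10⁻⁵ × sin 21° = 5.23×10⁻⁵ s⁻¹
Pressure gradient: |∂P/∂n| = 500 Pa / 350000 m = 1.43×10⁻³ Pa/m
Geostrophic speed: V_g = |∂P/∂n|/(fρ) = 1.43×10⁻³/(5.23×10⁻⁵ × 1.06) = 25.8 m/s
Around a low, centrifugal force acts outward with Coriolis, so pressure-gradient force balances both:
(1/ρ)|∂P/∂n| = fV + V²/R  →  V² + fR·V − fR·V_g = 0
With fR = 5.23×10⁻⁵ × 1508×10³ m = 78.8 m/s:
V = [−fR + √((fR)² + 4 fR V_g)]/2 = [−78.8 + √(78.8² + 4×78.8×25.8)]/2 = 20.5 m/s
Subgeostrophic (V < V_g = 25.8 m/s), as expected around a low.

20.5 m s⁻¹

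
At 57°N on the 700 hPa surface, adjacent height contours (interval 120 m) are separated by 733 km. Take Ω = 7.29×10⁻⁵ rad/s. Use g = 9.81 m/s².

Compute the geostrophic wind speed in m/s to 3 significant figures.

13.1 m/s

Coriolis parameter at 57°N:
f = 2Ω sin φ = 2 × 7.29×10⁻⁵ × sin 57° = 1.22×10⁻⁴ s⁻¹
Height gradient: |∂Z/∂n| = 120 m / 733000 m = 1.64×10⁻⁴
On a pressure surface, geostrophic balance gives V_g = (g/f)|∂Z/∂n|:
V_g = 9.81 × 1.64×10⁻⁴ / 1.22×10⁻⁴ = 13.1 m/s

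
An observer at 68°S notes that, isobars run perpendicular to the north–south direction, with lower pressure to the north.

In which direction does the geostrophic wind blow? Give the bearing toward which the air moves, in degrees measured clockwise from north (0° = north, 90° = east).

270°

The pressure-gradient force points toward the north (bearing 000°).
Geostrophic balance: in the Southern Hemisphere the Coriolis force deflects motion to the left, so the geostrophic wind blows 90° to the left of the pressure-gradient force (low pressure on the right).
Rotating 000° by 90° counterclockwise gives 270° — the wind blows toward the west.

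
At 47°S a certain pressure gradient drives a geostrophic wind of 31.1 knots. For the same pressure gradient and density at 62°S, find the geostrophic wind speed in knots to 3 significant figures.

25.8 knots

With the same pressure gradient and density, V_g ∝ 1/f ∝ 1/sin φ.
V₂ = V₁ · sin φ₁ / sin φ₂ = 31.1 × sin 47° / sin 62°
V₂ = 31.1 × 0.7314/0.8829 = 25.8 knots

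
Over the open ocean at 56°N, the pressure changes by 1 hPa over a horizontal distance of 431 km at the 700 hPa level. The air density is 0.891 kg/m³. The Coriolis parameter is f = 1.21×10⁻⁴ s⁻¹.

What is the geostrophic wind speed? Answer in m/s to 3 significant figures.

2.15 m/s

Pressure gradient: |∂P/∂n| = 100 Pa / 431000 m = 2.32×10⁻⁴ Pa/m
Geostrophic balance (pressure-gradient force = Coriolis force):
V_g = (1/(fρ)) |∂P/∂n| = 2.32×10⁻⁴ / (1.21×10⁻⁴ × 0.891) = 2.15 m/s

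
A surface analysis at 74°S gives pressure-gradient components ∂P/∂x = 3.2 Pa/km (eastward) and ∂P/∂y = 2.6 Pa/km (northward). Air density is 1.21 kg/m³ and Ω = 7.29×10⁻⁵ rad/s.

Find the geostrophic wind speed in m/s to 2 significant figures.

24 m/s

Coriolis parameter at 74°S:
f = 2Ω sin φ = 2 × 7.29×10⁻⁵ × sin 74° = 1.40×10⁻⁴ s⁻¹
In the Southern Hemisphere f is negative: f = −1.40×10⁻⁴ s⁻¹.
Component geostrophic relations (x east, y north):
u_g = −(1/(fρ)) ∂P/∂y,  v_g = (1/(fρ)) ∂P/∂x
u_g = −(2.6×10⁻³)/(−1.40×10⁻⁴ × 1.21) = 15.3 m/s;  v_g = (3.2×10⁻³)/(−1.40×10⁻⁴ × 1.21) = −18.9 m/s
|V_g| = √(u_g² + v_g²) = 24.3 m/s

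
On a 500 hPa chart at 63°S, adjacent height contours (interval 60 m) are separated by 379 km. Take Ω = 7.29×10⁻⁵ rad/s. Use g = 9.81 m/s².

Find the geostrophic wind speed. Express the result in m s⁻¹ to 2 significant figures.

Coriolis parameter at 63°S:
f = 2Ω sin φ = 2 × 7.29×10⁻⁵ × sin 63° = 1.30×10⁻⁴ s⁻¹
Height gradient: |∂Z/∂n| = 60 m / 379000 m = 1.58×10⁻⁴
On a pressure surface, geostrophic balance gives V_g = (g/f)|∂Z/∂n|:
V_g = 9.81 × 1.58×10⁻⁴ / 1.30×10⁻⁴ = 12.0 m/s

12 m s⁻¹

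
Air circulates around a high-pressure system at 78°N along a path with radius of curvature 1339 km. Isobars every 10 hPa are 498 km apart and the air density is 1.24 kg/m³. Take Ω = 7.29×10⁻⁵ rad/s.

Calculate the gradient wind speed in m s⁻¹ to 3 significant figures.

Coriolis parameter at 78°N:
f = 2Ω sin φ = 2 × 7.29×10⁻⁵ × sin 78° = 1.43×10⁻⁴ s⁻¹
Pressure gradient: |∂P/∂n| = 1000 Pa / 498000 m = 2.01×10⁻³ Pa/m
Geostrophic speed: V_g = |∂P/∂n|/(fρ) = 2.01×10⁻³/(1.43×10⁻⁴ × 1.24) = 11.4 m/s
Around a high, pressure-gradient force acts outward with centrifugal, so Coriolis balances both:
fV = (1/ρ)|∂P/∂n| + V²/R  →  V² − fR·V + fR·V_g = 0
With fR = 1.43×10⁻⁴ × 1339×10³ m = 191 m/s:
V = [fR − √((fR)² − 4 fR V_g)]/2 = [191 − √(191² − 4×191×11.4)]/2 = 12.1 m/s
Supergeostrophic (V > V_g = 11.4 m/s), as expected around a high.

12.1 m s⁻¹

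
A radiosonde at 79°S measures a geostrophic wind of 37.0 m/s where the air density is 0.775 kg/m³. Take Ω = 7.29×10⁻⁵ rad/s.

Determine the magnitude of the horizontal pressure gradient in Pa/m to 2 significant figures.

Coriolis parameter at 79°S:
f = 2Ω sin φ = 2 × 7.29×10⁻⁵ × sin 79° = 1.43×10⁻⁴ s⁻¹
Geostrophic balance rearranged: |∂P/∂n| = f ρ V_g
|∂P/∂n| = 1.43×10⁻⁴ × 0.775 × 37.0 = 4.10×10⁻³ Pa/m

4.1×10⁻³ Pa/m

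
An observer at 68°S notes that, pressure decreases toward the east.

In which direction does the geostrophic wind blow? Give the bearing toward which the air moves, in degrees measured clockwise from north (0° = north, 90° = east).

The pressure-gradient force points toward the east (bearing 090°).
Geostrophic balance: in the Southern Hemisphere the Coriolis force deflects motion to the left, so the geostrophic wind blows 90° to the left of the pressure-gradient force (low pressure on the right).
Rotating 090° by 90° counterclockwise gives 000° — the wind blows toward the north.

000°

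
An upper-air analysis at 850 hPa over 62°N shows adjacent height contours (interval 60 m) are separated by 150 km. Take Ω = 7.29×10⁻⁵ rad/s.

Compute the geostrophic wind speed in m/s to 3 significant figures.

Coriolis parameter at 62°N:
f = 2Ω sin φ = 2 × 7.29×10⁻⁵ × sin 62° = 1.29×10⁻⁴ s⁻¹
Height gradient: |∂Z/∂n| = 60 m / 150000 m = 4.00×10⁻⁴
On a pressure surface, geostrophic balance gives V_g = (g/f)|∂Z/∂n|:
V_g = 9.81 × 4.00×10⁻⁴ / 1.29×10⁻⁴ = 30.5 m/s

30.5 m/s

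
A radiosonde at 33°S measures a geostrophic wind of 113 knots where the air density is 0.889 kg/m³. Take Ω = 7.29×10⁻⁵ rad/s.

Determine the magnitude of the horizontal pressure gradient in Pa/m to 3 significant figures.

4.10×10⁻³ Pa/m

Coriolis parameter at 33°S:
f = 2Ω sin φ = 2 × 7.29×10⁻⁵ × sin 33° = 7.94×10⁻⁵ s⁻¹
Wind speed in SI: 113 knots = 58.1 m/s
Geostrophic balance rearranged: |∂P/∂n| = f ρ V_g
|∂P/∂n| = 7.94×10⁻⁵ × 0.889 × 58.1 = 4.10×10⁻³ Pa/m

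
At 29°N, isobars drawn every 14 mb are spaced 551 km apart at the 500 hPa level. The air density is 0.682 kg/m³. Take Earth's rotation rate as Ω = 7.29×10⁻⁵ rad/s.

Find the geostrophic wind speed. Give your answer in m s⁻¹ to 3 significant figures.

Coriolis parameter at 29°N:
f = 2Ω sin φ = 2 × 7.29×10⁻⁵ × sin 29° = 7.07×10⁻⁵ s⁻¹
Pressure gradient: |∂P/∂n| = 1400 Pa / 551000 m = 2.54×10⁻³ Pa/m
Geostrophic balance (pressure-gradient force = Coriolis force):
V_g = (1/(fρ)) |∂P/∂n| = 2.54×10⁻³ / (7.07×10⁻⁵ × 0.682) = 52.7 m/s

52.7 m s⁻¹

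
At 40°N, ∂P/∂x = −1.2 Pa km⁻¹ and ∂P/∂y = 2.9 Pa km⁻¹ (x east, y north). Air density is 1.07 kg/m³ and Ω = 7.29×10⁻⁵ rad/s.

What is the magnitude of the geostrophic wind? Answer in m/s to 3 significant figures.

Coriolis parameter at 40°N:
f = 2Ω sin φ = 2 × 7.29×10⁻⁵ × sin 40° = 9.37×10⁻⁵ s⁻¹
Component geostrophic relations (x east, y north):
u_g = −(1/(fρ)) ∂P/∂y,  v_g = (1/(fρ)) ∂P/∂x
u_g = −(2.9×10⁻³)/(9.37×10⁻⁵ × 1.07) = −28.9 m/s;  v_g = (−1.2×10⁻³)/(9.37×10⁻⁵ × 1.07) = −12.0 m/s
|V_g| = √(u_g² + v_g²) = 31.3 m/s

31.3 m/s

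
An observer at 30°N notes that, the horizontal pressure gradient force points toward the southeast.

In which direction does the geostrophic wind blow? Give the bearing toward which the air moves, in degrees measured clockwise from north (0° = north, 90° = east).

225°

The pressure-gradient force points toward the southeast (bearing 135°).
Geostrophic balance: in the Northern Hemisphere the Coriolis force deflects motion to the right, so the geostrophic wind blows 90° to the right of the pressure-gradient force (low pressure on the left).
Rotating 135° by 90° clockwise gives 225° — the wind blows toward the southwest.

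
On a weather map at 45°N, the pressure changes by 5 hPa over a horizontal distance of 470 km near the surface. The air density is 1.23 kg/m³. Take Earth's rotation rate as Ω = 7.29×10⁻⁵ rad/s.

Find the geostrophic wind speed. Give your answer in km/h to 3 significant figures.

30.2 km/h

Coriolis parameter at 45°N:
f = 2Ω sin φ = 2 × 7.29×10⁻⁵ × sin 45° = 1.03×10⁻⁴ s⁻¹
Pressure gradient: |∂P/∂n| = 500 Pa / 470000 m = 1.06×10⁻³ Pa/m
Geostrophic balance (pressure-gradient force = Coriolis force):
V_g = (1/(fρ)) |∂P/∂n| = 1.06×10⁻³ / (1.03×10⁻⁴ × 1.23) = 8.39 m/s
Converting: 8.39 m/s × 3.6 = 30.2 km/h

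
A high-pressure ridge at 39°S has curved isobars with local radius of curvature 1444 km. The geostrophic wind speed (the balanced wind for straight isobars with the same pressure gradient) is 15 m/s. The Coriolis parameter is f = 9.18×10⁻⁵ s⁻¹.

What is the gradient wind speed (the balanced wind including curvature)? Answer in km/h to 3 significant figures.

Around a high, pressure-gradient force acts outward with centrifugal, so Coriolis balances both:
fV = (1/ρ)|∂P/∂n| + V²/R  →  V² − fR·V + fR·V_g = 0
With fR = 9.18×10⁻⁵ × 1444×10³ m = 133 m/s:
V = [fR − √((fR)² − 4 fR V_g)]/2 = [133 − √(133² − 4×133×15)]/2 = 17.2 m/s
Supergeostrophic (V > V_g = 15 m/s), as expected around a high.
Converting: 17.2 m/s × 3.6 = 62.1 km/h

62.1 km/h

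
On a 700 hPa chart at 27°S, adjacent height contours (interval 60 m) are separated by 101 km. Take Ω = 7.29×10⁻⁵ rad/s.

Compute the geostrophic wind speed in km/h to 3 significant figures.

317 km/h

Coriolis parameter at 27°S:
f = 2Ω sin φ = 2 × 7.29×10⁻⁵ × sin 27° = 6.62×10⁻⁵ s⁻¹
Height gradient: |∂Z/∂n| = 60 m / 101000 m = 5.94×10⁻⁴
On a pressure surface, geostrophic balance gives V_g = (g/f)|∂Z/∂n|:
V_g = 9.81 × 5.94×10⁻⁴ / 6.62×10⁻⁵ = 88.0 m/s
Converting: 88.0 m/s × 3.6 = 317 km/h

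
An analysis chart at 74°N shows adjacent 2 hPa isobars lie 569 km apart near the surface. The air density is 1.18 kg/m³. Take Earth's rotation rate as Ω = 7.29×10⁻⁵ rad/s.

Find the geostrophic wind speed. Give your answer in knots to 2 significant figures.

4.1 knots

Coriolis parameter at 74°N:
f = 2Ω sin φ = 2 × 7.29×10⁻⁵ × sin 74° = 1.40×10⁻⁴ s⁻¹
Pressure gradient: |∂P/∂n| = 200 Pa / 569000 m = 3.51×10⁻⁴ Pa/m
Geostrophic balance (pressure-gradient force = Coriolis force):
V_g = (1/(fρ)) |∂P/∂n| = 3.51×10⁻⁴ / (1.40×10⁻⁴ × 1.18) = 2.13 m/s
Converting: 2.13 m/s × 1.944 = 4.1 knots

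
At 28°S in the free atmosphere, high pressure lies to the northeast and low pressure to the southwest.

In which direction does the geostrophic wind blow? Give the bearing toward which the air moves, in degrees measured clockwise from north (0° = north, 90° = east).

135°

The pressure-gradient force points toward the southwest (bearing 225°).
Geostrophic balance: in the Southern Hemisphere the Coriolis force deflects motion to the left, so the geostrophic wind blows 90° to the left of the pressure-gradient force (low pressure on the right).
Rotating 225° by 90° counterclockwise gives 135° — the wind blows toward the southeast.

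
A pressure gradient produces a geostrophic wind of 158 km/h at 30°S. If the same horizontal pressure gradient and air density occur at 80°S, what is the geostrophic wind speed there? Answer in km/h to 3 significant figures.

80.2 km/h

With the same pressure gradient and density, V_g ∝ 1/f ∝ 1/sin φ.
V₂ = V₁ · sin φ₁ / sin φ₂ = 158 × sin 30° / sin 80°
V₂ = 158 × 0.5000/0.9848 = 80.2 km/h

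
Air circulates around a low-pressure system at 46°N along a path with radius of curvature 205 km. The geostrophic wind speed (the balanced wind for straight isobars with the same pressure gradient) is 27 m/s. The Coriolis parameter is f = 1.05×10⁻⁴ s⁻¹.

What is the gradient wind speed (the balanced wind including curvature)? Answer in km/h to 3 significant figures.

56.3 km/h

Around a low, centrifugal force acts outward with Coriolis, so pressure-gradient force balances both:
(1/ρ)|∂P/∂n| = fV + V²/R  →  V² + fR·V − fR·V_g = 0
With fR = 1.05×10⁻⁴ × 205×10³ m = 21.5 m/s:
V = [−fR + √((fR)² + 4 fR V_g)]/2 = [−21.5 + √(21.5² + 4×21.5×27)]/2 = 15.6 m/s
Subgeostrophic (V < V_g = 27 m/s), as expected around a low.
Converting: 15.6 m/s × 3.6 = 56.3 km/h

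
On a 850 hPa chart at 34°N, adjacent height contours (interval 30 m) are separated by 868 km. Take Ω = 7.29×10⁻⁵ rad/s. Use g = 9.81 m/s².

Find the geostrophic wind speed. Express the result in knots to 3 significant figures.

Coriolis parameter at 34°N:
f = 2Ω sin φ = 2 × 7.29×10⁻⁵ × sin 34° = 8.15×10⁻⁵ s⁻¹
Height gradient: |∂Z/∂n| = 30 m / 868000 m = 3.46×10⁻⁵
On a pressure surface, geostrophic balance gives V_g = (g/f)|∂Z/∂n|:
V_g = 9.81 × 3.46×10⁻⁵ / 8.15×10⁻⁵ = 4.16 m/s
Converting: 4.16 m/s × 1.944 = 8.08 knots

8.08 knots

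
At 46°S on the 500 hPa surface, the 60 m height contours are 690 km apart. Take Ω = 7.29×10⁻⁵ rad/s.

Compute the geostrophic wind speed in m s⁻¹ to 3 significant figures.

8.13 m s⁻¹

Coriolis parameter at 46°S:
f = 2Ω sin φ = 2 × 7.29×10⁻⁵ × sin 46° = 1.05×10⁻⁴ s⁻¹
Height gradient: |∂Z/∂n| = 60 m / 690000 m = 8.70×10⁻⁵
On a pressure surface, geostrophic balance gives V_g = (g/f)|∂Z/∂n|:
V_g = 9.81 × 8.70×10⁻⁵ / 1.05×10⁻⁴ = 8.13 m/s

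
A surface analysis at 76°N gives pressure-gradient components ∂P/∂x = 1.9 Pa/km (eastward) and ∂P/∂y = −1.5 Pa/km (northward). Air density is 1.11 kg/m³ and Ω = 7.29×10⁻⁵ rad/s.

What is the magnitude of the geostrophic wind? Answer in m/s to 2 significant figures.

Coriolis parameter at 76°N:
f = 2Ω sin φ = 2 × 7.29×10⁻⁵ × sin 76° = 1.41×10⁻⁴ s⁻¹
Component geostrophic relations (x east, y north):
u_g = −(1/(fρ)) ∂P/∂y,  v_g = (1/(fρ)) ∂P/∂x
u_g = −(−1.5×10⁻³)/(1.41×10⁻⁴ × 1.11) = 9.55 m/s;  v_g = (1.9×10⁻³)/(1.41×10⁻⁴ × 1.11) = 12.1 m/s
|V_g| = √(u_g² + v_g²) = 15.4 m/s

15 m/s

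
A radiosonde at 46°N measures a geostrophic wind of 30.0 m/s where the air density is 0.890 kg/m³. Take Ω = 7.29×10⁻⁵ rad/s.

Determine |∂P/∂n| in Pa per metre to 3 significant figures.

2.80×10⁻³ Pa/m

Coriolis parameter at 46°N:
f = 2Ω sin φ = 2 × 7.29×10⁻⁵ × sin 46° = 1.05×10⁻⁴ s⁻¹
Geostrophic balance rearranged: |∂P/∂n| = f ρ V_g
|∂P/∂n| = 1.05×10⁻⁴ × 0.890 × 30.0 = 2.80×10⁻³ Pa/m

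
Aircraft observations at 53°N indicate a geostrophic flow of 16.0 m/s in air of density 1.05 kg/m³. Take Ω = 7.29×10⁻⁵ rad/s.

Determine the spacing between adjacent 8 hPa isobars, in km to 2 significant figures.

410 km

Coriolis parameter at 53°N:
f = 2Ω sin φ = 2 × 7.29×10⁻⁵ × sin 53° = 1.16×10⁻⁴ s⁻¹
Geostrophic balance rearranged: |∂P/∂n| = f ρ V_g
|∂P/∂n| = 1.16×10⁻⁴ × 1.05 × 16.0 = 1.96×10⁻³ Pa/m
Isobar spacing: Δn = ΔP/|∂P/∂n| = 800 Pa / 1.96×10⁻³ Pa/m = 408954 m ≈ 410 km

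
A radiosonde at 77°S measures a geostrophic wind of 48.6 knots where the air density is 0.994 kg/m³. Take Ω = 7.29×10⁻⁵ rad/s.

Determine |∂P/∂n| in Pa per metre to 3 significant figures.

3.53×10⁻³ Pa/m

Coriolis parameter at 77°S:
f = 2Ω sin φ = 2 × 7.29×10⁻⁵ × sin 77° = 1.42×10⁻⁴ s⁻¹
Wind speed in SI: 48.6 knots = 25.0 m/s
Geostrophic balance rearranged: |∂P/∂n| = f ρ V_g
|∂P/∂n| = 1.42×10⁻⁴ × 0.994 × 25.0 = 3.53×10⁻³ Pa/m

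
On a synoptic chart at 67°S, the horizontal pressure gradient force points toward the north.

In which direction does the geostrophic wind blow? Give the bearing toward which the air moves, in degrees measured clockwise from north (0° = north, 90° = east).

270°

The pressure-gradient force points toward the north (bearing 000°).
Geostrophic balance: in the Southern Hemisphere the Coriolis force deflects motion to the left, so the geostrophic wind blows 90° to the left of the pressure-gradient force (low pressure on the right).
Rotating 000° by 90° counterclockwise gives 270° — the wind blows toward the west.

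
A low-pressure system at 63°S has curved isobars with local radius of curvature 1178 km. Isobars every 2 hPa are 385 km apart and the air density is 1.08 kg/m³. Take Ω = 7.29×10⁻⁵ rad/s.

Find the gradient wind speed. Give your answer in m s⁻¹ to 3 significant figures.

Coriolis parameter at 63°S:
f = 2Ω sin φ = 2 × 7.29×10⁻⁵ × sin 63° = 1.30×10⁻⁴ s⁻¹
Pressure gradient: |∂P/∂n| = 200 Pa / 385000 m = 5.19×10⁻⁴ Pa/m
Geostrophic speed: V_g = |∂P/∂n|/(fρ) = 5.19×10⁻⁴/(1.30×10⁻⁴ × 1.08) = 3.70 m/s
Around a low, centrifugal force acts outward with Coriolis, so pressure-gradient force balances both:
(1/ρ)|∂P/∂n| = fV + V²/R  →  V² + fR·V − fR·V_g = 0
With fR = 1.30×10⁻⁴ × 1178×10³ m = 153 m/s:
V = [−fR + √((fR)² + 4 fR V_g)]/2 = [−153 + √(153² + 4×153×3.7)]/2 = 3.62 m/s
Subgeostrophic (V < V_g = 3.7 m/s), as expected around a low.

3.62 m s⁻¹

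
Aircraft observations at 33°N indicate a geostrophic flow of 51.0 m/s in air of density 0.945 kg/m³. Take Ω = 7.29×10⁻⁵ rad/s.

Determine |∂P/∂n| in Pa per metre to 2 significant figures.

3.8×10⁻³ Pa/m

Coriolis parameter at 33°N:
f = 2Ω sin φ = 2 × 7.29×10⁻⁵ × sin 33° = 7.94×10⁻⁵ s⁻¹
Geostrophic balance rearranged: |∂P/∂n| = f ρ V_g
|∂P/∂n| = 7.94×10⁻⁵ × 0.945 × 51.0 = 3.83×10⁻³ Pa/m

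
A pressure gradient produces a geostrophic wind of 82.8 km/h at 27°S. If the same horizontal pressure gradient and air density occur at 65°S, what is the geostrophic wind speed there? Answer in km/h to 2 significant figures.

41 km/h

With the same pressure gradient and density, V_g ∝ 1/f ∝ 1/sin φ.
V₂ = V₁ · sin φ₁ / sin φ₂ = 82.8 × sin 27° / sin 65°
V₂ = 82.8 × 0.4540/0.9063 = 41 km/h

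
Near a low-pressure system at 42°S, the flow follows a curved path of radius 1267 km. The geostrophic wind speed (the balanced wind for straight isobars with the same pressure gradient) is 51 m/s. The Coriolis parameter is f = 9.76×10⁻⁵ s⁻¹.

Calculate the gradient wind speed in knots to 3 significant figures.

75.5 knots

Around a low, centrifugal force acts outward with Coriolis, so pressure-gradient force balances both:
(1/ρ)|∂P/∂n| = fV + V²/R  →  V² + fR·V − fR·V_g = 0
With fR = 9.76×10⁻⁵ × 1267×10³ m = 124 m/s:
V = [−fR + √((fR)² + 4 fR V_g)]/2 = [−124 + √(124² + 4×124×51)]/2 = 38.8 m/s
Subgeostrophic (V < V_g = 51 m/s), as expected around a low.
Converting: 38.8 m/s × 1.944 = 75.5 knots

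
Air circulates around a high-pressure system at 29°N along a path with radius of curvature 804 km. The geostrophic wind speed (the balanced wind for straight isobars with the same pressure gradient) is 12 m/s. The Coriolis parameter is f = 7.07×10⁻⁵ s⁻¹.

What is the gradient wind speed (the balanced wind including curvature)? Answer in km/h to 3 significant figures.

62.0 km/h

Around a high, pressure-gradient force acts outward with centrifugal, so Coriolis balances both:
fV = (1/ρ)|∂P/∂n| + V²/R  →  V² − fR·V + fR·V_g = 0
With fR = 7.07×10⁻⁵ × 804×10³ m = 56.8 m/s:
V = [fR − √((fR)² − 4 fR V_g)]/2 = [56.8 − √(56.8² − 4×56.8×12)]/2 = 17.2 m/s
Supergeostrophic (V > V_g = 12 m/s), as expected around a high.
Converting: 17.2 m/s × 3.6 = 62.0 km/h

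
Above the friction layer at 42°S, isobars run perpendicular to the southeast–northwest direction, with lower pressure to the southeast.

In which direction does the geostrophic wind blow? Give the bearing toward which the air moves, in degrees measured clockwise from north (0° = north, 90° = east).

The pressure-gradient force points toward the southeast (bearing 135°).
Geostrophic balance: in the Southern Hemisphere the Coriolis force deflects motion to the left, so the geostrophic wind blows 90° to the left of the pressure-gradient force (low pressure on the right).
Rotating 135° by 90° counterclockwise gives 045° — the wind blows toward the northeast.

045°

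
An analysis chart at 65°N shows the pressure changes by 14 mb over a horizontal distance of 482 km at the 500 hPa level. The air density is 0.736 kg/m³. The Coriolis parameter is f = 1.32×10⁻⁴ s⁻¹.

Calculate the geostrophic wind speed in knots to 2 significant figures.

Pressure gradient: |∂P/∂n| = 1400 Pa / 482000 m = 2.90×10⁻³ Pa/m
Geostrophic balance (pressure-gradient force = Coriolis force):
V_g = (1/(fρ)) |∂P/∂n| = 2.90×10⁻³ / (1.32×10⁻⁴ × 0.736) = 29.9 m/s
Converting: 29.9 m/s × 1.944 = 58 knots

58 knots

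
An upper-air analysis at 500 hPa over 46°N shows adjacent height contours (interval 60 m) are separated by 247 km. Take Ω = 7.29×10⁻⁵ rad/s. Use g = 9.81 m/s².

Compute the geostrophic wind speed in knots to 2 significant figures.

44 knots

Coriolis parameter at 46°N:
f = 2Ω sin φ = 2 × 7.29×10⁻⁵ × sin 46° = 1.05×10⁻⁴ s⁻¹
Height gradient: |∂Z/∂n| = 60 m / 247000 m = 2.43×10⁻⁴
On a pressure surface, geostrophic balance gives V_g = (g/f)|∂Z/∂n|:
V_g = 9.81 × 2.43×10⁻⁴ / 1.05×10⁻⁴ = 22.7 m/s
Converting: 22.7 m/s × 1.944 = 44 knots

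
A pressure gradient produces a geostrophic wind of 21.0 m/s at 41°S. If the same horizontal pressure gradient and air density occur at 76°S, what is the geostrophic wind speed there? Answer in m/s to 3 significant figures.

With the same pressure gradient and density, V_g ∝ 1/f ∝ 1/sin φ.
V₂ = V₁ · sin φ₁ / sin φ₂ = 21.0 × sin 41° / sin 76°
V₂ = 21.0 × 0.6561/0.9703 = 14.2 m/s

14.2 m/s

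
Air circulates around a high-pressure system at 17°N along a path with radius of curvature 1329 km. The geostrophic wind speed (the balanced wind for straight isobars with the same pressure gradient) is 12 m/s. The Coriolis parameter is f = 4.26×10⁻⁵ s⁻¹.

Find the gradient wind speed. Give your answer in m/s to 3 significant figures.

17.3 m/s

Around a high, pressure-gradient force acts outward with centrifugal, so Coriolis balances both:
fV = (1/ρ)|∂P/∂n| + V²/R  →  V² − fR·V + fR·V_g = 0
With fR = 4.26×10⁻⁵ × 1329×10³ m = 56.6 m/s:
V = [fR − √((fR)² − 4 fR V_g)]/2 = [56.6 − √(56.6² − 4×56.6×12)]/2 = 17.3 m/s
Supergeostrophic (V > V_g = 12 m/s), as expected around a high.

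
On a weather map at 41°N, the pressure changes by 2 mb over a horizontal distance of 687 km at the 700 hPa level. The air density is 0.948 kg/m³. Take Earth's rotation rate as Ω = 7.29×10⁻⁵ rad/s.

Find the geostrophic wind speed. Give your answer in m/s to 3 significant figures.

3.21 m/s

Coriolis parameter at 41°N:
f = 2Ω sin φ = 2 × 7.29×10⁻⁵ × sin 41° = 9.57×10⁻⁵ s⁻¹
Pressure gradient: |∂P/∂n| = 200 Pa / 687000 m = 2.91×10⁻⁴ Pa/m
Geostrophic balance (pressure-gradient force = Coriolis force):
V_g = (1/(fρ)) |∂P/∂n| = 2.91×10⁻⁴ / (9.57×10⁻⁵ × 0.948) = 3.21 m/s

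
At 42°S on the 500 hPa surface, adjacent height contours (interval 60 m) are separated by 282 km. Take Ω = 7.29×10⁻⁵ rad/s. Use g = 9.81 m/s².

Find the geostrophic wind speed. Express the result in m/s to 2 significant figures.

21 m/s

Coriolis parameter at 42°S:
f = 2Ω sin φ = 2 × 7.29×10⁻⁵ × sin 42° = 9.76×10⁻⁵ s⁻¹
Height gradient: |∂Z/∂n| = 60 m / 282000 m = 2.13×10⁻⁴
On a pressure surface, geostrophic balance gives V_g = (g/f)|∂Z/∂n|:
V_g = 9.81 × 2.13×10⁻⁴ / 9.76×10⁻⁵ = 21.4 m/s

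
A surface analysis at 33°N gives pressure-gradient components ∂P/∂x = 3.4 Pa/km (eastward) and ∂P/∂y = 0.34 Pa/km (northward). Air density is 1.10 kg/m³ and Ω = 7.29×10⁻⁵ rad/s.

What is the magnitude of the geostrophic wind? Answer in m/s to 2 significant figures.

39 m/s

Coriolis parameter at 33°N:
f = 2Ω sin φ = 2 × 7.29×10⁻⁵ × sin 33° = 7.94×10⁻⁵ s⁻¹
Component geostrophic relations (x east, y north):
u_g = −(1/(fρ)) ∂P/∂y,  v_g = (1/(fρ)) ∂P/∂x
u_g = −(0.34×10⁻³)/(7.94×10⁻⁵ × 1.10) = −3.89 m/s;  v_g = (3.4×10⁻³)/(7.94×10⁻⁵ × 1.10) = 38.9 m/s
|V_g| = √(u_g² + v_g²) = 39.1 m/s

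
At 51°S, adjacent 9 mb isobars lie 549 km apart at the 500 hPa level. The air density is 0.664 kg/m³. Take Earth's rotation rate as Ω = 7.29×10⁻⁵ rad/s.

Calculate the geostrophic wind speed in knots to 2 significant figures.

Coriolis parameter at 51°S:
f = 2Ω sin φ = 2 × 7.29×10⁻⁵ × sin 51° = 1.13×10⁻⁴ s⁻¹
Pressure gradient: |∂P/∂n| = 900 Pa / 549000 m = 1.64×10⁻³ Pa/m
Geostrophic balance (pressure-gradient force = Coriolis force):
V_g = (1/(fρ)) |∂P/∂n| = 1.64×10⁻³ / (1.13×10⁻⁴ × 0.664) = 21.8 m/s
Converting: 21.8 m/s × 1.944 = 42 knots

42 knots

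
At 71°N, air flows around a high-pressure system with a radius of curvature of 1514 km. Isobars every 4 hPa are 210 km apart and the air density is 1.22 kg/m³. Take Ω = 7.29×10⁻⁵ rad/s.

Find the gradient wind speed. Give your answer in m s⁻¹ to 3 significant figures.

Coriolis parameter at 71°N:
f = 2Ω sin φ = 2 × 7.29×10⁻⁵ × sin 71° = 1.38×10⁻⁴ s⁻¹
Pressure gradient: |∂P/∂n| = 400 Pa / 210000 m = 1.90×10⁻³ Pa/m
Geostrophic speed: V_g = |∂P/∂n|/(fρ) = 1.90×10⁻³/(1.38×10⁻⁴ × 1.22) = 11.3 m/s
Around a high, pressure-gradient force acts outward with centrifugal, so Coriolis balances both:
fV = (1/ρ)|∂P/∂n| + V²/R  →  V² − fR·V + fR·V_g = 0
With fR = 1.38×10⁻⁴ × 1514×10³ m = 209 m/s:
V = [fR − √((fR)² − 4 fR V_g)]/2 = [209 − √(209² − 4×209×11.3)]/2 = 12 m/s
Supergeostrophic (V > V_g = 11.3 m/s), as expected around a high.

12.0 m s⁻¹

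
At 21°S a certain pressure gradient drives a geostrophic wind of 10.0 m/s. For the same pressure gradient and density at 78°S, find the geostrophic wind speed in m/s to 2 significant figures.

3.7 m/s

With the same pressure gradient and density, V_g ∝ 1/f ∝ 1/sin φ.
V₂ = V₁ · sin φ₁ / sin φ₂ = 10.0 × sin 21° / sin 78°
V₂ = 10.0 × 0.3584/0.9781 = 3.7 m/s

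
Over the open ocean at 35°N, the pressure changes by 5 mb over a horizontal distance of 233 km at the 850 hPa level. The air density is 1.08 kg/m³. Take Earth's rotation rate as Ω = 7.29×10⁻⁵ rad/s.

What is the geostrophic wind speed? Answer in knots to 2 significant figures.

Coriolis parameter at 35°N:
f = 2Ω sin φ = 2 × 7.29×10⁻⁵ × sin 35° = 8.36×10⁻⁵ s⁻¹
Pressure gradient: |∂P/∂n| = 500 Pa / 233000 m = 2.15×10⁻³ Pa/m
Geostrophic balance (pressure-gradient force = Coriolis force):
V_g = (1/(fρ)) |∂P/∂n| = 2.15×10⁻³ / (8.36×10⁻⁵ × 1.08) = 23.8 m/s
Converting: 23.8 m/s × 1.944 = 46 knots

46 knots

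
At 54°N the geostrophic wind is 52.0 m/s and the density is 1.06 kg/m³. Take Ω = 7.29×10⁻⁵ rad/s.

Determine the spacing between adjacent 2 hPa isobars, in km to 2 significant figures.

Coriolis parameter at 54°N:
f = 2Ω sin φ = 2 × 7.29×10⁻⁵ × sin 54° = 1.18×10⁻⁴ s⁻¹
Geostrophic balance rearranged: |∂P/∂n| = f ρ V_g
|∂P/∂n| = 1.18×10⁻⁴ × 1.06 × 52.0 = 6.50×10⁻³ Pa/m
Isobar spacing: Δn = ΔP/|∂P/∂n| = 200 Pa / 6.50×10⁻³ Pa/m = 30761 m ≈ 31 km

31 km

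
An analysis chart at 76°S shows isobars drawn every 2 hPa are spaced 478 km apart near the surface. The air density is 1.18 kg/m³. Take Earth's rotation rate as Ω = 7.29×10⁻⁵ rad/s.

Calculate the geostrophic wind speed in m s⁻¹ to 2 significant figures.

Coriolis parameter at 76°S:
f = 2Ω sin φ = 2 × 7.29×10⁻⁵ × sin 76° = 1.41×10⁻⁴ s⁻¹
Pressure gradient: |∂P/∂n| = 200 Pa / 478000 m = 4.18×10⁻⁴ Pa/m
Geostrophic balance (pressure-gradient force = Coriolis force):
V_g = (1/(fρ)) |∂P/∂n| = 4.18×10⁻⁴ / (1.41×10⁻⁴ × 1.18) = 2.51 m/s

2.5 m s⁻¹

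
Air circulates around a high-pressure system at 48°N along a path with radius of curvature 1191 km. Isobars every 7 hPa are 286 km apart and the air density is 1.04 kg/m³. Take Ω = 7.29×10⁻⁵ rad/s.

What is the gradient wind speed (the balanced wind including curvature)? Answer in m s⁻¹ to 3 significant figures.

Coriolis parameter at 48°N:
f = 2Ω sin φ = 2 × 7.29×10⁻⁵ × sin 48° = 1.08×10⁻⁴ s⁻¹
Pressure gradient: |∂P/∂n| = 700 Pa / 286000 m = 2.45×10⁻³ Pa/m
Geostrophic speed: V_g = |∂P/∂n|/(fρ) = 2.45×10⁻³/(1.08×10⁻⁴ × 1.04) = 21.7 m/s
Around a high, pressure-gradient force acts outward with centrifugal, so Coriolis balances both:
fV = (1/ρ)|∂P/∂n| + V²/R  →  V² − fR·V + fR·V_g = 0
With fR = 1.08×10⁻⁴ × 1191×10³ m = 129 m/s:
V = [fR − √((fR)² − 4 fR V_g)]/2 = [129 − √(129² − 4×129×21.7)]/2 = 27.6 m/s
Supergeostrophic (V > V_g = 21.7 m/s), as expected around a high.

27.6 m s⁻¹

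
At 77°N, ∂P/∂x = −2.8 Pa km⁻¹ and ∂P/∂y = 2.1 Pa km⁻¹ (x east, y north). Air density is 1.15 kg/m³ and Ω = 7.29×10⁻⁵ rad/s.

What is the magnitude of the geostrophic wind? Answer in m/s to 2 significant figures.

21 m/s

Coriolis parameter at 77°N:
f = 2Ω sin φ = 2 × 7.29×10⁻⁵ × sin 77° = 1.42×10⁻⁴ s⁻¹
Component geostrophic relations (x east, y north):
u_g = −(1/(fρ)) ∂P/∂y,  v_g = (1/(fρ)) ∂P/∂x
u_g = −(2.1×10⁻³)/(1.42×10⁻⁴ × 1.15) = −12.9 m/s;  v_g = (−2.8×10⁻³)/(1.42×10⁻⁴ × 1.15) = −17.1 m/s
|V_g| = √(u_g² + v_g²) = 21.4 m/s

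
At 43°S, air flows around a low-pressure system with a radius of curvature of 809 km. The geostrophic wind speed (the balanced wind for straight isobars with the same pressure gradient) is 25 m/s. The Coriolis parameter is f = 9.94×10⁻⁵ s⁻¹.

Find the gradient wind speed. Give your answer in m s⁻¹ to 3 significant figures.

20.0 m s⁻¹

Around a low, centrifugal force acts outward with Coriolis, so pressure-gradient force balances both:
(1/ρ)|∂P/∂n| = fV + V²/R  →  V² + fR·V − fR·V_g = 0
With fR = 9.94×10⁻⁵ × 809×10³ m = 80.4 m/s:
V = [−fR + √((fR)² + 4 fR V_g)]/2 = [−80.4 + √(80.4² + 4×80.4×25)]/2 = 20 m/s
Subgeostrophic (V < V_g = 25 m/s), as expected around a low.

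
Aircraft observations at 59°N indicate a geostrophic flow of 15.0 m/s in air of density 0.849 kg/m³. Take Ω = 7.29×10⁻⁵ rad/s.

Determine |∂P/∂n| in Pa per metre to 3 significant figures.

1.59×10⁻³ Pa/m

Coriolis parameter at 59°N:
f = 2Ω sin φ = 2 × 7.29×10⁻⁵ × sin 59° = 1.25×10⁻⁴ s⁻¹
Geostrophic balance rearranged: |∂P/∂n| = f ρ V_g
|∂P/∂n| = 1.25×10⁻⁴ × 0.849 × 15.0 = 1.59×10⁻³ Pa/m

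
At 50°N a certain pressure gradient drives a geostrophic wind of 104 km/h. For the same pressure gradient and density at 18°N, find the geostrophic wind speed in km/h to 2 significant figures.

With the same pressure gradient and density, V_g ∝ 1/f ∝ 1/sin φ.
V₂ = V₁ · sin φ₁ / sin φ₂ = 104 × sin 50° / sin 18°
V₂ = 104 × 0.7660/0.3090 = 260 km/h

260 km/h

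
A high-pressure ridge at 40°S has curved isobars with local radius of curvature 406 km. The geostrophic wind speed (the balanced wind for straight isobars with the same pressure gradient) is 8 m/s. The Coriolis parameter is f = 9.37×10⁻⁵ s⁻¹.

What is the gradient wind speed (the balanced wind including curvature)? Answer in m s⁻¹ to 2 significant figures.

Around a high, pressure-gradient force acts outward with centrifugal, so Coriolis balances both:
fV = (1/ρ)|∂P/∂n| + V²/R  →  V² − fR·V + fR·V_g = 0
With fR = 9.37×10⁻⁵ × 406×10³ m = 38.0 m/s:
V = [fR − √((fR)² − 4 fR V_g)]/2 = [38.0 − √(38.0² − 4×38.0×8)]/2 = 11.4 m/s
Supergeostrophic (V > V_g = 8 m/s), as expected around a high.

11 m s⁻¹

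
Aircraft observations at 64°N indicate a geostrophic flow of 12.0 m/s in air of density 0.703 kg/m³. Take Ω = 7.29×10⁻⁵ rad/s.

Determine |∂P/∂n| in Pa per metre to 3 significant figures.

1.11×10⁻³ Pa/m

Coriolis parameter at 64°N:
f = 2Ω sin φ = 2 × 7.29×10⁻⁵ × sin 64° = 1.31×10⁻⁴ s⁻¹
Geostrophic balance rearranged: |∂P/∂n| = f ρ V_g
|∂P/∂n| = 1.31×10⁻⁴ × 0.703 × 12.0 = 1.11×10⁻³ Pa/m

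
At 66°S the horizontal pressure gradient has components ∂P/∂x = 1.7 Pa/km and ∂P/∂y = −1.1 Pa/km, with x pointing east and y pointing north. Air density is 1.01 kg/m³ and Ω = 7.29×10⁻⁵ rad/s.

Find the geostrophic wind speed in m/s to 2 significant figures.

Coriolis parameter at 66°S:
f = 2Ω sin φ = 2 × 7.29×10⁻⁵ × sin 66° = 1.33×10⁻⁴ s⁻¹
In the Southern Hemisphere f is negative: f = −1.33×10⁻⁴ s⁻¹.
Component geostrophic relations (x east, y north):
u_g = −(1/(fρ)) ∂P/∂y,  v_g = (1/(fρ)) ∂P/∂x
u_g = −(−1.1×10⁻³)/(−1.33×10⁻⁴ × 1.01) = −8.18 m/s;  v_g = (1.7×10⁻³)/(−1.33×10⁻⁴ × 1.01) = −12.6 m/s
|V_g| = √(u_g² + v_g²) = 15.1 m/s

15 m/s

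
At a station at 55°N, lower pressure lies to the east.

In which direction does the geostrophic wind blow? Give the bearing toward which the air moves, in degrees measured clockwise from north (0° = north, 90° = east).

The pressure-gradient force points toward the east (bearing 090°).
Geostrophic balance: in the Northern Hemisphere the Coriolis force deflects motion to the right, so the geostrophic wind blows 90° to the right of the pressure-gradient force (low pressure on the left).
Rotating 090° by 90° clockwise gives 180° — the wind blows toward the south.

180°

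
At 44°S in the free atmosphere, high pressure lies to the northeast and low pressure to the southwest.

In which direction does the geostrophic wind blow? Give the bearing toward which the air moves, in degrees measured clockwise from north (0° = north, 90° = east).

135°

The pressure-gradient force points toward the southwest (bearing 225°).
Geostrophic balance: in the Southern Hemisphere the Coriolis force deflects motion to the left, so the geostrophic wind blows 90° to the left of the pressure-gradient force (low pressure on the right).
Rotating 225° by 90° counterclockwise gives 135° — the wind blows toward the southeast.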